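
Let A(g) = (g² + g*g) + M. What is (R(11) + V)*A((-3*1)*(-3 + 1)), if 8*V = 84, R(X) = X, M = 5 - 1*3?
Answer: 1591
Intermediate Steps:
M = 2 (M = 5 - 3 = 2)
V = 21/2 (V = (⅛)*84 = 21/2 ≈ 10.500)
A(g) = 2 + 2*g² (A(g) = (g² + g*g) + 2 = (g² + g²) + 2 = 2*g² + 2 = 2 + 2*g²)
(R(11) + V)*A((-3*1)*(-3 + 1)) = (11 + 21/2)*(2 + 2*((-3*1)*(-3 + 1))²) = 43*(2 + 2*(-3*(-2))²)/2 = 43*(2 + 2*6²)/2 = 43*(2 + 2*36)/2 = 43*(2 + 72)/2 = (43/2)*74 = 1591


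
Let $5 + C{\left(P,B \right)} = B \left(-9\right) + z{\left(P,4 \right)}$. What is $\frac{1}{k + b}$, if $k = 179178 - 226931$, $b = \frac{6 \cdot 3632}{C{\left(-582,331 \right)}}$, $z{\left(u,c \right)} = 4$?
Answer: $- \frac{745}{35581433} \approx -2.0938 \cdot 10^{-5}$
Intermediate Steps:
$C{\left(P,B \right)} = -1 - 9 B$ ($C{\left(P,B \right)} = -5 + \left(B \left(-9\right) + 4\right) = -5 - \left(-4 + 9 B\right) = -1 - 9 B$)
$b = - \frac{5448}{745}$ ($b = \frac{6 \cdot 3632}{-1 - 2979} = \frac{21792}{-1 - 2979} = \frac{21792}{-2980} = 21792 \left(- \frac{1}{2980}\right) = - \frac{5448}{745} \approx -7.3128$)
$k = -47753$
$\frac{1}{k + b} = \frac{1}{-47753 - \frac{5448}{745}} = \frac{1}{- \frac{35581433}{745}} = - \frac{745}{35581433}$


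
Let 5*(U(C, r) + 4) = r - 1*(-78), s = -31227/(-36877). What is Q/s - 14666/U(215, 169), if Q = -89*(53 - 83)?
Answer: 6686968340/2362843 ≈ 2830.1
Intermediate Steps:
s = 31227/36877 (s = -31227*(-1/36877) = 31227/36877 ≈ 0.84679)
Q = 2670 (Q = -89*(-30) = 2670)
U(C, r) = 58/5 + r/5 (U(C, r) = -4 + (r - 1*(-78))/5 = -4 + (r + 78)/5 = -4 + (78 + r)/5 = -4 + (78/5 + r/5) = 58/5 + r/5)
Q/s - 14666/U(215, 169) = 2670/(31227/36877) - 14666/(58/5 + (⅕)*169) = 2670*(36877/31227) - 14666/(58/5 + 169/5) = 32820530/10409 - 14666/227/5 = 32820530/10409 - 14666*5/227 = 32820530/10409 - 73330/227 = 6686968340/2362843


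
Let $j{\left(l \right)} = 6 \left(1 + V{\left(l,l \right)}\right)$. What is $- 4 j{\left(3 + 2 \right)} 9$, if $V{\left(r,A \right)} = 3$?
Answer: $-864$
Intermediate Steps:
$j{\left(l \right)} = 24$ ($j{\left(l \right)} = 6 \left(1 + 3\right) = 6 \cdot 4 = 24$)
$- 4 j{\left(3 + 2 \right)} 9 = \left(-4\right) 24 \cdot 9 = \left(-96\right) 9 = -864$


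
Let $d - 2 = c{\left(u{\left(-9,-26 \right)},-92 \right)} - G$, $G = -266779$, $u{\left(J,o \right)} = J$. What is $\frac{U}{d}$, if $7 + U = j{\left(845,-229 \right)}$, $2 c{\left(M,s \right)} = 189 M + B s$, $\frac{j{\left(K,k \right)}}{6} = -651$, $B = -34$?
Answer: $- \frac{86}{5879} \approx -0.014628$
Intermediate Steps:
$j{\left(K,k \right)} = -3906$ ($j{\left(K,k \right)} = 6 \left(-651\right) = -3906$)
$c{\left(M,s \right)} = - 17 s + \frac{189 M}{2}$ ($c{\left(M,s \right)} = \frac{189 M - 34 s}{2} = \frac{- 34 s + 189 M}{2} = - 17 s + \frac{189 M}{2}$)
$U = -3913$ ($U = -7 - 3906 = -3913$)
$d = \frac{534989}{2}$ ($d = 2 + \left(\left(\left(-17\right) \left(-92\right) + \frac{189}{2} \left(-9\right)\right) - -266779\right) = 2 + \left(\left(1564 - \frac{1701}{2}\right) + 266779\right) = 2 + \left(\frac{1427}{2} + 266779\right) = 2 + \frac{534985}{2} = \frac{534989}{2} \approx 2.6749 \cdot 10^{5}$)
$\frac{U}{d} = - \frac{3913}{\frac{534989}{2}} = \left(-3913\right) \frac{2}{534989} = - \frac{86}{5879}$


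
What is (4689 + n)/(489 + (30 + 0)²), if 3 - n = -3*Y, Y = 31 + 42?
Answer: 1637/463 ≈ 3.5356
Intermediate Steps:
Y = 73
n = 222 (n = 3 - (-3)*73 = 3 - 1*(-219) = 3 + 219 = 222)
(4689 + n)/(489 + (30 + 0)²) = (4689 + 222)/(489 + (30 + 0)²) = 4911/(489 + 30²) = 4911/(489 + 900) = 4911/1389 = 4911*(1/1389) = 1637/463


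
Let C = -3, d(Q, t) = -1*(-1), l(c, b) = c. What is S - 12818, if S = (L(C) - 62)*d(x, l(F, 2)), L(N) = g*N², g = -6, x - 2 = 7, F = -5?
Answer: -12934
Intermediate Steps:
x = 9 (x = 2 + 7 = 9)
d(Q, t) = 1
L(N) = -6*N²
S = -116 (S = (-6*(-3)² - 62)*1 = (-6*9 - 62)*1 = (-54 - 62)*1 = -116*1 = -116)
S - 12818 = -116 - 12818 = -12934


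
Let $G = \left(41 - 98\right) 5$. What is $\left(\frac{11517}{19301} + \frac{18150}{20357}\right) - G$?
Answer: $\frac{112564244964}{392910457} \approx 286.49$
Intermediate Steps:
$G = -285$ ($G = \left(-57\right) 5 = -285$)
$\left(\frac{11517}{19301} + \frac{18150}{20357}\right) - G = \left(\frac{11517}{19301} + \frac{18150}{20357}\right) - -285 = \left(11517 \cdot \frac{1}{19301} + 18150 \cdot \frac{1}{20357}\right) + 285 = \left(\frac{11517}{19301} + \frac{18150}{20357}\right) + 285 = \frac{584764719}{392910457} + 285 = \frac{112564244964}{392910457}$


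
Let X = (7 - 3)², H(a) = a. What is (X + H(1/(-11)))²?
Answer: 30625/121 ≈ 253.10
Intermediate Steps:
X = 16 (X = 4² = 16)
(X + H(1/(-11)))² = (16 + 1/(-11))² = (16 - 1/11)² = (175/11)² = 30625/121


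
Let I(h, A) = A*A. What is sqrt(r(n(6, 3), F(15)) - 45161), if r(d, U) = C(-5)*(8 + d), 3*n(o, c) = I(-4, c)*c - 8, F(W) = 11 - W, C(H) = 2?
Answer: I*sqrt(406191)/3 ≈ 212.44*I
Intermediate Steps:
I(h, A) = A**2
n(o, c) = -8/3 + c**3/3 (n(o, c) = (c**2*c - 8)/3 = (c**3 - 8)/3 = (-8 + c**3)/3 = -8/3 + c**3/3)
r(d, U) = 16 + 2*d (r(d, U) = 2*(8 + d) = 16 + 2*d)
sqrt(r(n(6, 3), F(15)) - 45161) = sqrt((16 + 2*(-8/3 + (1/3)*3**3)) - 45161) = sqrt((16 + 2*(-8/3 + (1/3)*27)) - 45161) = sqrt((16 + 2*(-8/3 + 9)) - 45161) = sqrt((16 + 2*(19/3)) - 45161) = sqrt((16 + 38/3) - 45161) = sqrt(86/3 - 45161) = sqrt(-135397/3) = I*sqrt(406191)/3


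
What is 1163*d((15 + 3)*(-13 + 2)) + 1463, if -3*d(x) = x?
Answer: 78221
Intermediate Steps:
d(x) = -x/3
1163*d((15 + 3)*(-13 + 2)) + 1463 = 1163*(-(15 + 3)*(-13 + 2)/3) + 1463 = 1163*(-6*(-11)) + 1463 = 1163*(-⅓*(-198)) + 1463 = 1163*66 + 1463 = 76758 + 1463 = 78221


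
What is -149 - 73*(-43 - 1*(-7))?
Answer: 2479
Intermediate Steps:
-149 - 73*(-43 - 1*(-7)) = -149 - 73*(-43 + 7) = -149 - 73*(-36) = -149 + 2628 = 2479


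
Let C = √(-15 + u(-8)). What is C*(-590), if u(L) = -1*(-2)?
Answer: -590*I*√13 ≈ -2127.3*I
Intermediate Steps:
u(L) = 2
C = I*√13 (C = √(-15 + 2) = √(-13) = I*√13 ≈ 3.6056*I)
C*(-590) = (I*√13)*(-590) = -590*I*√13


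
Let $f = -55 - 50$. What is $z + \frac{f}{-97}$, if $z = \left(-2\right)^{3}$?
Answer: $- \frac{671}{97} \approx -6.9175$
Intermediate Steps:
$z = -8$
$f = -105$
$z + \frac{f}{-97} = -8 - \frac{105}{-97} = -8 - - \frac{105}{97} = -8 + \frac{105}{97} = - \frac{671}{97}$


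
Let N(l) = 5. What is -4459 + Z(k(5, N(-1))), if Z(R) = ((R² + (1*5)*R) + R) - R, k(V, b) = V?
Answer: -4409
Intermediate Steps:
Z(R) = R² + 5*R (Z(R) = ((R² + 5*R) + R) - R = (R² + 6*R) - R = R² + 5*R)
-4459 + Z(k(5, N(-1))) = -4459 + 5*(5 + 5) = -4459 + 5*10 = -4459 + 50 = -4409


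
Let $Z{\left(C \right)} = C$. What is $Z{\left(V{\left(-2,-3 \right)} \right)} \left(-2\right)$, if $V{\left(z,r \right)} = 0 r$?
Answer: $0$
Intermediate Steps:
$V{\left(z,r \right)} = 0$
$Z{\left(V{\left(-2,-3 \right)} \right)} \left(-2\right) = 0 \left(-2\right) = 0$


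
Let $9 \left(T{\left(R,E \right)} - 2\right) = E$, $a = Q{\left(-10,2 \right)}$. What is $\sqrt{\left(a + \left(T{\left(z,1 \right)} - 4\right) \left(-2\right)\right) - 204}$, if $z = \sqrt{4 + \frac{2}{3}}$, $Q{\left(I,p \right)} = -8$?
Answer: $\frac{i \sqrt{1874}}{3} \approx 14.43 i$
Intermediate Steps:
$z = \frac{\sqrt{42}}{3}$ ($z = \sqrt{4 + 2 \cdot \frac{1}{3}} = \sqrt{4 + \frac{2}{3}} = \sqrt{\frac{14}{3}} = \frac{\sqrt{42}}{3} \approx 2.1602$)
$a = -8$
$T{\left(R,E \right)} = 2 + \frac{E}{9}$
$\sqrt{\left(a + \left(T{\left(z,1 \right)} - 4\right) \left(-2\right)\right) - 204} = \sqrt{\left(-8 + \left(\left(2 + \frac{1}{9} \cdot 1\right) - 4\right) \left(-2\right)\right) - 204} = \sqrt{\left(-8 + \left(\left(2 + \frac{1}{9}\right) - 4\right) \left(-2\right)\right) - 204} = \sqrt{\left(-8 + \left(\frac{19}{9} - 4\right) \left(-2\right)\right) - 204} = \sqrt{\left(-8 - - \frac{34}{9}\right) - 204} = \sqrt{\left(-8 + \frac{34}{9}\right) - 204} = \sqrt{- \frac{38}{9} - 204} = \sqrt{- \frac{1874}{9}} = \frac{i \sqrt{1874}}{3}$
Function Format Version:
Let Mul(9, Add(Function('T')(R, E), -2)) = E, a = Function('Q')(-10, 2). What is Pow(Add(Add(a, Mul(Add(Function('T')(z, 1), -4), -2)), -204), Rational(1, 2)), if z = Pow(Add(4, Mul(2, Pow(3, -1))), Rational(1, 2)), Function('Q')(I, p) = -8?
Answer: Mul(Rational(1, 3), I, Pow(1874, Rational(1, 2))) ≈ Mul(14.430, I)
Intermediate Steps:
z = Mul(Rational(1, 3), Pow(42, Rational(1, 2))) (z = Pow(Add(4, Mul(2, Rational(1, 3))), Rational(1, 2)) = Pow(Add(4, Rational(2, 3)), Rational(1, 2)) = Pow(Rational(14, 3), Rational(1, 2)) = Mul(Rational(1, 3), Pow(42, Rational(1, 2))) ≈ 2.1602)
a = -8
Function('T')(R, E) = Add(2, Mul(Rational(1, 9), E))
Pow(Add(Add(a, Mul(Add(Function('T')(z, 1), -4), -2)), -204), Rational(1, 2)) = Pow(Add(Add(-8, Mul(Add(Add(2, Mul(Rational(1, 9), 1)), -4), -2)), -204), Rational(1, 2)) = Pow(Add(Add(-8, Mul(Add(Add(2, Rational(1, 9)), -4), -2)), -204), Rational(1, 2)) = Pow(Add(Add(-8, Mul(Add(Rational(19, 9), -4), -2)), -204), Rational(1, 2)) = Pow(Add(Add(-8, Mul(Rational(-17, 9), -2)), -204), Rational(1, 2)) = Pow(Add(Add(-8, Rational(34, 9)), -204), Rational(1, 2)) = Pow(Add(Rational(-38, 9), -204), Rational(1, 2)) = Pow(Rational(-1874, 9), Rational(1, 2)) = Mul(Rational(1, 3), I, Pow(1874, Rational(1, 2)))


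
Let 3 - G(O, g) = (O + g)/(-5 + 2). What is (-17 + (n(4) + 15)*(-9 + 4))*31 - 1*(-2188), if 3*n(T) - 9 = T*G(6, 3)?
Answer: -2369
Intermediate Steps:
G(O, g) = 3 + O/3 + g/3 (G(O, g) = 3 - (O + g)/(-5 + 2) = 3 - (O + g)/(-3) = 3 - (O + g)*(-1)/3 = 3 - (-O/3 - g/3) = 3 + (O/3 + g/3) = 3 + O/3 + g/3)
n(T) = 3 + 2*T (n(T) = 3 + (T*(3 + (1/3)*6 + (1/3)*3))/3 = 3 + (T*(3 + 2 + 1))/3 = 3 + (T*6)/3 = 3 + (6*T)/3 = 3 + 2*T)
(-17 + (n(4) + 15)*(-9 + 4))*31 - 1*(-2188) = (-17 + ((3 + 2*4) + 15)*(-9 + 4))*31 - 1*(-2188) = (-17 + ((3 + 8) + 15)*(-5))*31 + 2188 = (-17 + (11 + 15)*(-5))*31 + 2188 = (-17 + 26*(-5))*31 + 2188 = (-17 - 130)*31 + 2188 = -147*31 + 2188 = -4557 + 2188 = -2369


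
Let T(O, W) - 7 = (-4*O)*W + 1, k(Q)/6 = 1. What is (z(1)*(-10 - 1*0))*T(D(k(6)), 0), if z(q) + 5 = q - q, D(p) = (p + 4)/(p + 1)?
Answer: 400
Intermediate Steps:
k(Q) = 6 (k(Q) = 6*1 = 6)
D(p) = (4 + p)/(1 + p)
T(O, W) = 8 - 4*O*W (T(O, W) = 7 + ((-4*O)*W + 1) = 7 + (-4*O*W + 1) = 7 + (1 - 4*O*W) = 8 - 4*O*W)
z(q) = -5 (z(q) = -5 + (q - q) = -5 + 0 = -5)
(z(1)*(-10 - 1*0))*T(D(k(6)), 0) = (-5*(-10 - 1*0))*(8 - 4*(4 + 6)/(1 + 6)*0) = (-5*(-10 + 0))*(8 - 4*10/7*0) = (-5*(-10))*(8 - 4*(⅐)*10*0) = 50*(8 - 4*10/7*0) = 50*(8 + 0) = 50*8 = 400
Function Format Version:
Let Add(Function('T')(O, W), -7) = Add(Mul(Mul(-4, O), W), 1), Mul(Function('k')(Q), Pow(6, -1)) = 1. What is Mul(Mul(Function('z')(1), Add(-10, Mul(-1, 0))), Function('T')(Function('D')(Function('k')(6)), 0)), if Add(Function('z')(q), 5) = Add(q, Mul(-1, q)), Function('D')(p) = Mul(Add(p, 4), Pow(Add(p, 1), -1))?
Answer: 400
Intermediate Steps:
Function('k')(Q) = 6 (Function('k')(Q) = Mul(6, 1) = 6)
Function('D')(p) = Mul(Pow(Add(1, p), -1), Add(4, p)) (Function('D')(p) = Mul(Add(4, p), Pow(Add(1, p), -1)) = Mul(Pow(Add(1, p), -1), Add(4, p)))
Function('T')(O, W) = Add(8, Mul(-4, O, W)) (Function('T')(O, W) = Add(7, Add(Mul(Mul(-4, O), W), 1)) = Add(7, Add(Mul(-4, O, W), 1)) = Add(7, Add(1, Mul(-4, O, W))) = Add(8, Mul(-4, O, W)))
Function('z')(q) = -5 (Function('z')(q) = Add(-5, Add(q, Mul(-1, q))) = Add(-5, 0) = -5)
Mul(Mul(Function('z')(1), Add(-10, Mul(-1, 0))), Function('T')(Function('D')(Function('k')(6)), 0)) = Mul(Mul(-5, Add(-10, Mul(-1, 0))), Add(8, Mul(-4, Mul(Pow(Add(1, 6), -1), Add(4, 6)), 0))) = Mul(Mul(-5, Add(-10, 0)), Add(8, Mul(-4, Mul(Pow(7, -1), 10), 0))) = Mul(Mul(-5, -10), Add(8, Mul(-4, Mul(Rational(1, 7), 10), 0))) = Mul(50, Add(8, Mul(-4, Rational(10, 7), 0))) = Mul(50, Add(8, 0)) = Mul(50, 8) = 400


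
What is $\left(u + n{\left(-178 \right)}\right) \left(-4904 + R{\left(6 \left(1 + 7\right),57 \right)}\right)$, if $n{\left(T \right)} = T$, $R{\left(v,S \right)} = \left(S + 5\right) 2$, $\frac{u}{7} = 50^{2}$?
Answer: $-82799160$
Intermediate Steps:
$u = 17500$ ($u = 7 \cdot 50^{2} = 7 \cdot 2500 = 17500$)
$R{\left(v,S \right)} = 10 + 2 S$ ($R{\left(v,S \right)} = \left(5 + S\right) 2 = 10 + 2 S$)
$\left(u + n{\left(-178 \right)}\right) \left(-4904 + R{\left(6 \left(1 + 7\right),57 \right)}\right) = \left(17500 - 178\right) \left(-4904 + \left(10 + 2 \cdot 57\right)\right) = 17322 \left(-4904 + \left(10 + 114\right)\right) = 17322 \left(-4904 + 124\right) = 17322 \left(-4780\right) = -82799160$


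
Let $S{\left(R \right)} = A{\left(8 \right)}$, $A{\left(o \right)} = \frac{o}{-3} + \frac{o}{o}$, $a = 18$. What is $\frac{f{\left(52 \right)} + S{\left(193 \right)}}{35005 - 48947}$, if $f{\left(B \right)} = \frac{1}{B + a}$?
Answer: $\frac{347}{2927820} \approx 0.00011852$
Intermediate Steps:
$A{\left(o \right)} = 1 - \frac{o}{3}$ ($A{\left(o \right)} = o \left(- \frac{1}{3}\right) + 1 = - \frac{o}{3} + 1 = 1 - \frac{o}{3}$)
$f{\left(B \right)} = \frac{1}{18 + B}$ ($f{\left(B \right)} = \frac{1}{B + 18} = \frac{1}{18 + B}$)
$S{\left(R \right)} = - \frac{5}{3}$ ($S{\left(R \right)} = 1 - \frac{8}{3} = - \frac{5}{3}$)
$\frac{f{\left(52 \right)} + S{\left(193 \right)}}{35005 - 48947} = \frac{\frac{1}{18 + 52} - \frac{5}{3}}{35005 - 48947} = \frac{\frac{1}{70} - \frac{5}{3}}{-13942} = \left(\frac{1}{70} - \frac{5}{3}\right) \left(- \frac{1}{13942}\right) = \left(- \frac{347}{210}\right) \left(- \frac{1}{13942}\right) = \frac{347}{2927820}$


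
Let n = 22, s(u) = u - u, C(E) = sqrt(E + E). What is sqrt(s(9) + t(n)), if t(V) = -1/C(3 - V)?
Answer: 38**(3/4)*sqrt(I)/38 ≈ 0.2848 + 0.2848*I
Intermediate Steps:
C(E) = sqrt(2)*sqrt(E) (C(E) = sqrt(2*E) = sqrt(2)*sqrt(E))
s(u) = 0
t(V) = -sqrt(2)/(2*sqrt(3 - V)) (t(V) = -1/(sqrt(2)*sqrt(3 - V)) = -sqrt(2)/(2*sqrt(3 - V)))
sqrt(s(9) + t(n)) = sqrt(0 - sqrt(2)/(2*sqrt(3 - 1*22))) = sqrt(0 - sqrt(2)/(2*sqrt(3 - 22))) = sqrt(0 - sqrt(2)/(2*sqrt(-19))) = sqrt(0 - sqrt(2)*(-I*sqrt(19)/19)/2) = sqrt(0 + I*sqrt(38)/38) = sqrt(I*sqrt(38)/38) = 38**(3/4)*sqrt(I)/38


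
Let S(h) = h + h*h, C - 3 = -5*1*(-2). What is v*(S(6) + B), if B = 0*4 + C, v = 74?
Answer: 4070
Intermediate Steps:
C = 13 (C = 3 - 5*1*(-2) = 3 - 5*(-2) = 3 + 10 = 13)
B = 13 (B = 0*4 + 13 = 0 + 13 = 13)
S(h) = h + h**2
v*(S(6) + B) = 74*(6*(1 + 6) + 13) = 74*(6*7 + 13) = 74*(42 + 13) = 74*55 = 4070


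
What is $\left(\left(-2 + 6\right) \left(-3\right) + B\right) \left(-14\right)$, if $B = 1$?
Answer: $154$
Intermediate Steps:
$\left(\left(-2 + 6\right) \left(-3\right) + B\right) \left(-14\right) = \left(\left(-2 + 6\right) \left(-3\right) + 1\right) \left(-14\right) = \left(4 \left(-3\right) + 1\right) \left(-14\right) = \left(-12 + 1\right) \left(-14\right) = \left(-11\right) \left(-14\right) = 154$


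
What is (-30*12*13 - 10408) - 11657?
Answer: -26745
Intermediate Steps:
(-30*12*13 - 10408) - 11657 = (-360*13 - 10408) - 11657 = (-4680 - 10408) - 11657 = -15088 - 11657 = -26745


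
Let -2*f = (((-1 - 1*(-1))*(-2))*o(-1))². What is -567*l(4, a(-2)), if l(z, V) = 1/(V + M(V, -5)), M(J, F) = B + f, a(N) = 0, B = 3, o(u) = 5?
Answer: -189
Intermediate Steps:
f = 0 (f = -100*(-1 - 1*(-1))²/2 = -100*(-1 + 1)²/2 = -((0*(-2))*5)²/2 = -(0*5)²/2 = -½*0² = -½*0 = 0)
M(J, F) = 3 (M(J, F) = 3 + 0 = 3)
l(z, V) = 1/(3 + V) (l(z, V) = 1/(V + 3) = 1/(3 + V))
-567*l(4, a(-2)) = -567/(3 + 0) = -567/3 = -567*⅓ = -189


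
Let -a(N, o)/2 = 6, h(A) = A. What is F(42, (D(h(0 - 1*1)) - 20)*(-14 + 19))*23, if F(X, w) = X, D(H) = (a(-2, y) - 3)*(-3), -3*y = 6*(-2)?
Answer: 966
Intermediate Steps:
y = 4 (y = -2*(-2) = -⅓*(-12) = 4)
a(N, o) = -12 (a(N, o) = -2*6 = -12)
D(H) = 45 (D(H) = (-12 - 3)*(-3) = -15*(-3) = 45)
F(42, (D(h(0 - 1*1)) - 20)*(-14 + 19))*23 = 42*23 = 966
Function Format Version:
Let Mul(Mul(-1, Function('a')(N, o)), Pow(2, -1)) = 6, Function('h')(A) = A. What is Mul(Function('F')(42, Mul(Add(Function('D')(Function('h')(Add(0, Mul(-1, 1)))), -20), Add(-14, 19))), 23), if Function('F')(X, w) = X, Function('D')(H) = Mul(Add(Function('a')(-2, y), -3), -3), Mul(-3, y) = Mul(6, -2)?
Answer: 966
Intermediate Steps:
y = 4 (y = Mul(Rational(-1, 3), Mul(6, -2)) = Mul(Rational(-1, 3), -12) = 4)
Function('a')(N, o) = -12 (Function('a')(N, o) = Mul(-2, 6) = -12)
Function('D')(H) = 45 (Function('D')(H) = Mul(Add(-12, -3), -3) = Mul(-15, -3) = 45)
Mul(Function('F')(42, Mul(Add(Function('D')(Function('h')(Add(0, Mul(-1, 1)))), -20), Add(-14, 19))), 23) = Mul(42, 23) = 966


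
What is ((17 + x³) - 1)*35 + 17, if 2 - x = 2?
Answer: 577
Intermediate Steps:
x = 0 (x = 2 - 1*2 = 2 - 2 = 0)
((17 + x³) - 1)*35 + 17 = ((17 + 0³) - 1)*35 + 17 = ((17 + 0) - 1)*35 + 17 = (17 - 1)*35 + 17 = 16*35 + 17 = 560 + 17 = 577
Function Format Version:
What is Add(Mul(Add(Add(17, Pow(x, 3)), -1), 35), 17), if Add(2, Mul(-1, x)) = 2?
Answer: 577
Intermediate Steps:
x = 0 (x = Add(2, Mul(-1, 2)) = Add(2, -2) = 0)
Add(Mul(Add(Add(17, Pow(x, 3)), -1), 35), 17) = Add(Mul(Add(Add(17, Pow(0, 3)), -1), 35), 17) = Add(Mul(Add(Add(17, 0), -1), 35), 17) = Add(Mul(Add(17, -1), 35), 17) = Add(Mul(16, 35), 17) = Add(560, 17) = 577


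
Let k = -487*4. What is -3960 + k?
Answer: -5908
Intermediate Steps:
k = -1948
-3960 + k = -3960 - 1948 = -5908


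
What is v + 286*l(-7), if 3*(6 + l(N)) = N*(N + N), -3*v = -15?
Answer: 22895/3 ≈ 7631.7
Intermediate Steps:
v = 5 (v = -⅓*(-15) = 5)
l(N) = -6 + 2*N²/3 (l(N) = -6 + (N*(N + N))/3 = -6 + (N*(2*N))/3 = -6 + (2*N²)/3 = -6 + 2*N²/3)
v + 286*l(-7) = 5 + 286*(-6 + (⅔)*(-7)²) = 5 + 286*(-6 + (⅔)*49) = 5 + 286*(-6 + 98/3) = 5 + 286*(80/3) = 5 + 22880/3 = 22895/3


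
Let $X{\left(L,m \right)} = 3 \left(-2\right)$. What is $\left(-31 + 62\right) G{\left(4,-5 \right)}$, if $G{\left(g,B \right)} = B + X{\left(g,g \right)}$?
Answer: $-341$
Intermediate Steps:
$X{\left(L,m \right)} = -6$
$G{\left(g,B \right)} = -6 + B$ ($G{\left(g,B \right)} = B - 6 = -6 + B$)
$\left(-31 + 62\right) G{\left(4,-5 \right)} = \left(-31 + 62\right) \left(-6 - 5\right) = 31 \left(-11\right) = -341$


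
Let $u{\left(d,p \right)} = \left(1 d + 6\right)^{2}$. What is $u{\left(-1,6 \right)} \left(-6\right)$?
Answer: $-150$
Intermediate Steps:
$u{\left(d,p \right)} = \left(6 + d\right)^{2}$ ($u{\left(d,p \right)} = \left(d + 6\right)^{2} = \left(6 + d\right)^{2}$)
$u{\left(-1,6 \right)} \left(-6\right) = \left(6 - 1\right)^{2} \left(-6\right) = 5^{2} \left(-6\right) = 25 \left(-6\right) = -150$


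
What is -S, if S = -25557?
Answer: 25557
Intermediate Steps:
-S = -1*(-25557) = 25557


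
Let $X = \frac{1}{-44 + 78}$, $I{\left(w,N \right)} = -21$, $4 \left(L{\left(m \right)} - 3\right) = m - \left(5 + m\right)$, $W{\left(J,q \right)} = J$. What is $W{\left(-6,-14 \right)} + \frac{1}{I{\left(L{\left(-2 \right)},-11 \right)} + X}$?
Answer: $- \frac{4312}{713} \approx -6.0477$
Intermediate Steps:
$L{\left(m \right)} = \frac{7}{4}$ ($L{\left(m \right)} = 3 + \frac{m - \left(5 + m\right)}{4} = 3 + \frac{1}{4} \left(-5\right) = 3 - \frac{5}{4} = \frac{7}{4}$)
$X = \frac{1}{34} \approx 0.029412$
$W{\left(-6,-14 \right)} + \frac{1}{I{\left(L{\left(-2 \right)},-11 \right)} + X} = -6 + \frac{1}{-21 + \frac{1}{34}} = -6 + \frac{1}{- \frac{713}{34}} = -6 - \frac{34}{713} = - \frac{4312}{713}$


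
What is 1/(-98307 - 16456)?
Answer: -1/114763 ≈ -8.7136e-6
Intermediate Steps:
1/(-98307 - 16456) = 1/(-114763) = -1/114763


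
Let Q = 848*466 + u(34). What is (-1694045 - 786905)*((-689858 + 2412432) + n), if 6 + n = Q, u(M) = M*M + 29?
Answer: -5256937054950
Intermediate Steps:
u(M) = 29 + M² (u(M) = M² + 29 = 29 + M²)
Q = 396353 (Q = 848*466 + (29 + 34²) = 395168 + (29 + 1156) = 395168 + 1185 = 396353)
n = 396347 (n = -6 + 396353 = 396347)
(-1694045 - 786905)*((-689858 + 2412432) + n) = (-1694045 - 786905)*((-689858 + 2412432) + 396347) = -2480950*(1722574 + 396347) = -2480950*2118921 = -5256937054950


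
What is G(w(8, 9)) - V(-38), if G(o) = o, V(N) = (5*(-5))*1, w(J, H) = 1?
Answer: 26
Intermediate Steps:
V(N) = -25 (V(N) = -25*1 = -25)
G(w(8, 9)) - V(-38) = 1 - 1*(-25) = 1 + 25 = 26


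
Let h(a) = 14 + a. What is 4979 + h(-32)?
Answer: 4961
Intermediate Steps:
4979 + h(-32) = 4979 + (14 - 32) = 4979 - 18 = 4961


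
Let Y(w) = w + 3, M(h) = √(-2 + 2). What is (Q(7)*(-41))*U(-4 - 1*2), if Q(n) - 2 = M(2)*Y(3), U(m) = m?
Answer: 492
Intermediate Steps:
M(h) = 0 (M(h) = √0 = 0)
Y(w) = 3 + w
Q(n) = 2 (Q(n) = 2 + 0*(3 + 3) = 2 + 0*6 = 2 + 0 = 2)
(Q(7)*(-41))*U(-4 - 1*2) = (2*(-41))*(-4 - 1*2) = -82*(-4 - 2) = -82*(-6) = 492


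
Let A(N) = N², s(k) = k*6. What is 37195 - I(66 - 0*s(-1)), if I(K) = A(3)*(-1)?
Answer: 37204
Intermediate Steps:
s(k) = 6*k
I(K) = -9 (I(K) = 3²*(-1) = 9*(-1) = -9)
37195 - I(66 - 0*s(-1)) = 37195 - 1*(-9) = 37195 + 9 = 37204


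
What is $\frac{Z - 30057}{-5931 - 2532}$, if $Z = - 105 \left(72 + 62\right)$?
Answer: $\frac{14709}{2821} \approx 5.2141$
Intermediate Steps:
$Z = -14070$ ($Z = \left(-105\right) 134 = -14070$)
$\frac{Z - 30057}{-5931 - 2532} = \frac{-14070 - 30057}{-5931 - 2532} = - \frac{44127}{-8463} = \left(-44127\right) \left(- \frac{1}{8463}\right) = \frac{14709}{2821}$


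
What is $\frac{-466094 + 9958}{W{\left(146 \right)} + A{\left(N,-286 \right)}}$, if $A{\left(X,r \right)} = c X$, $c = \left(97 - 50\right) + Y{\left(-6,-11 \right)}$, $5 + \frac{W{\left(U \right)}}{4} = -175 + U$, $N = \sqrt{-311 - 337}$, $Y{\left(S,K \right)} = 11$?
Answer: $\frac{1938578}{68699} + \frac{14881437 i \sqrt{2}}{68699} \approx 28.218 + 306.34 i$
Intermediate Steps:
$N = 18 i \sqrt{2}$ ($N = \sqrt{-648} = 18 i \sqrt{2} \approx 25.456 i$)
$W{\left(U \right)} = -720 + 4 U$ ($W{\left(U \right)} = -20 + 4 \left(-175 + U\right) = -20 + \left(-700 + 4 U\right) = -720 + 4 U$)
$c = 58$ ($c = \left(97 - 50\right) + 11 = 47 + 11 = 58$)
$A{\left(X,r \right)} = 58 X$
$\frac{-466094 + 9958}{W{\left(146 \right)} + A{\left(N,-286 \right)}} = \frac{-466094 + 9958}{\left(-720 + 4 \cdot 146\right) + 58 \cdot 18 i \sqrt{2}} = - \frac{456136}{\left(-720 + 584\right) + 1044 i \sqrt{2}} = - \frac{456136}{-136 + 1044 i \sqrt{2}}$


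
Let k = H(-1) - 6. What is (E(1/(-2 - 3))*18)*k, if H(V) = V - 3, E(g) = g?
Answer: 36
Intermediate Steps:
H(V) = -3 + V
k = -10 (k = (-3 - 1) - 6 = -4 - 6 = -10)
(E(1/(-2 - 3))*18)*k = (18/(-2 - 3))*(-10) = (18/(-5))*(-10) = -⅕*18*(-10) = -18/5*(-10) = 36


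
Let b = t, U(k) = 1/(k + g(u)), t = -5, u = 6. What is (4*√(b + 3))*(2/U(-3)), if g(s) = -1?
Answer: -32*I*√2 ≈ -45.255*I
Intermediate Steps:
U(k) = 1/(-1 + k) (U(k) = 1/(k - 1) = 1/(-1 + k))
b = -5
(4*√(b + 3))*(2/U(-3)) = (4*√(-5 + 3))*(2/(1/(-1 - 3))) = (4*√(-2))*(2/(1/(-4))) = (4*(I*√2))*(2/(-¼)) = (4*I*√2)*(2*(-4)) = (4*I*√2)*(-8) = -32*I*√2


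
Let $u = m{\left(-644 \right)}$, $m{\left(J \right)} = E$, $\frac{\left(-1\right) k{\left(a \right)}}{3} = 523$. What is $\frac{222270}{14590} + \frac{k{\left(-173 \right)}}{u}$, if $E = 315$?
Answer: $\frac{1570778}{153195} \approx 10.253$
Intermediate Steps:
$k{\left(a \right)} = -1569$ ($k{\left(a \right)} = \left(-3\right) 523 = -1569$)
$m{\left(J \right)} = 315$
$u = 315$
$\frac{222270}{14590} + \frac{k{\left(-173 \right)}}{u} = \frac{222270}{14590} - \frac{1569}{315} = 222270 \cdot \frac{1}{14590} - \frac{523}{105} = \frac{22227}{1459} - \frac{523}{105} = \frac{1570778}{153195}$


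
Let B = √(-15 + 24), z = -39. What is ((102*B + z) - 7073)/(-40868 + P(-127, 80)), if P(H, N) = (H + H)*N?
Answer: 3403/30594 ≈ 0.11123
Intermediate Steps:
B = 3 (B = √9 = 3)
P(H, N) = 2*H*N (P(H, N) = (2*H)*N = 2*H*N)
((102*B + z) - 7073)/(-40868 + P(-127, 80)) = ((102*3 - 39) - 7073)/(-40868 + 2*(-127)*80) = ((306 - 39) - 7073)/(-40868 - 20320) = (267 - 7073)/(-61188) = -6806*(-1/61188) = 3403/30594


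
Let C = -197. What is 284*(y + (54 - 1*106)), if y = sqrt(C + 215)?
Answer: -14768 + 852*sqrt(2) ≈ -13563.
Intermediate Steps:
y = 3*sqrt(2) (y = sqrt(-197 + 215) = sqrt(18) = 3*sqrt(2) ≈ 4.2426)
284*(y + (54 - 1*106)) = 284*(3*sqrt(2) + (54 - 1*106)) = 284*(3*sqrt(2) + (54 - 106)) = 284*(3*sqrt(2) - 52) = 284*(-52 + 3*sqrt(2)) = -14768 + 852*sqrt(2)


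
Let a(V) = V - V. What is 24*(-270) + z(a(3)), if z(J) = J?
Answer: -6480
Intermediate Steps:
a(V) = 0
24*(-270) + z(a(3)) = 24*(-270) + 0 = -6480 + 0 = -6480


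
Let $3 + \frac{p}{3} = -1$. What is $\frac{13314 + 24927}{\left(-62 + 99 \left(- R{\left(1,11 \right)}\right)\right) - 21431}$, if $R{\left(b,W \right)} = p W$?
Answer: $- \frac{38241}{8425} \approx -4.539$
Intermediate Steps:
$p = -12$ ($p = -9 + 3 \left(-1\right) = -9 - 3 = -12$)
$R{\left(b,W \right)} = - 12 W$
$\frac{13314 + 24927}{\left(-62 + 99 \left(- R{\left(1,11 \right)}\right)\right) - 21431} = \frac{13314 + 24927}{\left(-62 + 99 \left(- \left(-12\right) 11\right)\right) - 21431} = \frac{38241}{\left(-62 + 99 \left(\left(-1\right) \left(-132\right)\right)\right) - 21431} = \frac{38241}{\left(-62 + 99 \cdot 132\right) - 21431} = \frac{38241}{\left(-62 + 13068\right) - 21431} = \frac{38241}{13006 - 21431} = \frac{38241}{-8425} = 38241 \left(- \frac{1}{8425}\right) = - \frac{38241}{8425}$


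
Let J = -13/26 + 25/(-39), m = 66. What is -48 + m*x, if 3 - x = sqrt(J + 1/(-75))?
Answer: 150 - 11*I*sqrt(175578)/65 ≈ 150.0 - 70.911*I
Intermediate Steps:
J = -89/78 (J = -13*1/26 + 25*(-1/39) = -1/2 - 25/39 = -89/78 ≈ -1.1410)
x = 3 - I*sqrt(175578)/390 (x = 3 - sqrt(-89/78 + 1/(-75)) = 3 - sqrt(-89/78 - 1/75) = 3 - sqrt(-2251/1950) = 3 - I*sqrt(175578)/390 ≈ 3.0 - 1.0744*I)
-48 + m*x = -48 + 66*(3 - I*sqrt(175578)/390) = -48 + (198 - 11*I*sqrt(175578)/65) = 150 - 11*I*sqrt(175578)/65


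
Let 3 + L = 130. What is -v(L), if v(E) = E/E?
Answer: -1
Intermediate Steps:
L = 127 (L = -3 + 130 = 127)
v(E) = 1
-v(L) = -1*1 = -1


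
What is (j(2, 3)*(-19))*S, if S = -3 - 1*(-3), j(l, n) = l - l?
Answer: 0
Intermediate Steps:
j(l, n) = 0
S = 0 (S = -3 + 3 = 0)
(j(2, 3)*(-19))*S = (0*(-19))*0 = 0*0 = 0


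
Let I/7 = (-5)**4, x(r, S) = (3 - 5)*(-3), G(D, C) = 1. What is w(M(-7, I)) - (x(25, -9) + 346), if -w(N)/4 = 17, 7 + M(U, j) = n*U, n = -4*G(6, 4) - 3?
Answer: -420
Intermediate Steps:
x(r, S) = 6 (x(r, S) = -2*(-3) = 6)
n = -7 (n = -4*1 - 3 = -4 - 3 = -7)
I = 4375 (I = 7*(-5)**4 = 7*625 = 4375)
M(U, j) = -7 - 7*U
w(N) = -68 (w(N) = -4*17 = -68)
w(M(-7, I)) - (x(25, -9) + 346) = -68 - (6 + 346) = -68 - 1*352 = -68 - 352 = -420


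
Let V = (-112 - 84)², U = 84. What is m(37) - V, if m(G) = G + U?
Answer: -38295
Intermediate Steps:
m(G) = 84 + G (m(G) = G + 84 = 84 + G)
V = 38416 (V = (-196)² = 38416)
m(37) - V = (84 + 37) - 1*38416 = 121 - 38416 = -38295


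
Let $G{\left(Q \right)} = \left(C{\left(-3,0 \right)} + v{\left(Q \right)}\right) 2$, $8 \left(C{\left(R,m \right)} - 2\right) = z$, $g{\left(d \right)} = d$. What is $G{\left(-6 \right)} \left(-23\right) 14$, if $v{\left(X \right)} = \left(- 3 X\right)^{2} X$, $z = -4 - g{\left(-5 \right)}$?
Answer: $\frac{2501135}{2} \approx 1.2506 \cdot 10^{6}$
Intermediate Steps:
$z = 1$ ($z = -4 - -5 = -4 + 5 = 1$)
$C{\left(R,m \right)} = \frac{17}{8}$ ($C{\left(R,m \right)} = 2 + \frac{1}{8} \cdot 1 = 2 + \frac{1}{8} = \frac{17}{8}$)
$v{\left(X \right)} = 9 X^{3}$ ($v{\left(X \right)} = 9 X^{2} X = 9 X^{3}$)
$G{\left(Q \right)} = \frac{17}{4} + 18 Q^{3}$ ($G{\left(Q \right)} = \left(\frac{17}{8} + 9 Q^{3}\right) 2 = \frac{17}{4} + 18 Q^{3}$)
$G{\left(-6 \right)} \left(-23\right) 14 = \left(\frac{17}{4} + 18 \left(-6\right)^{3}\right) \left(-23\right) 14 = \left(\frac{17}{4} + 18 \left(-216\right)\right) \left(-23\right) 14 = \left(\frac{17}{4} - 3888\right) \left(-23\right) 14 = \left(- \frac{15535}{4}\right) \left(-23\right) 14 = \frac{357305}{4} \cdot 14 = \frac{2501135}{2}$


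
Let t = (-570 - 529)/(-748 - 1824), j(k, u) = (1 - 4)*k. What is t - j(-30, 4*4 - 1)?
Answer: -230381/2572 ≈ -89.573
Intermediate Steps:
j(k, u) = -3*k
t = 1099/2572 (t = -1099/(-2572) = -1099*(-1/2572) = 1099/2572 ≈ 0.42729)
t - j(-30, 4*4 - 1) = 1099/2572 - (-3)*(-30) = 1099/2572 - 1*90 = 1099/2572 - 90 = -230381/2572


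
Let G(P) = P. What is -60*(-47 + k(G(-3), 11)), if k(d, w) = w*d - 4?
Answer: 5040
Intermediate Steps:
k(d, w) = -4 + d*w (k(d, w) = d*w - 4 = -4 + d*w)
-60*(-47 + k(G(-3), 11)) = -60*(-47 + (-4 - 3*11)) = -60*(-47 + (-4 - 33)) = -60*(-47 - 37) = -60*(-84) = 5040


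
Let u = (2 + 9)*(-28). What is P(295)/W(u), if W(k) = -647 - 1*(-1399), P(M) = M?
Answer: 295/752 ≈ 0.39229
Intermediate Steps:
u = -308 (u = 11*(-28) = -308)
W(k) = 752 (W(k) = -647 + 1399 = 752)
P(295)/W(u) = 295/752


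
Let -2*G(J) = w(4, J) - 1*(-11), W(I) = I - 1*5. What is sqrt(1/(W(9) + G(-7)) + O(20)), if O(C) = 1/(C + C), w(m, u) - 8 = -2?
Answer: I*sqrt(710)/60 ≈ 0.4441*I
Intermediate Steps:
W(I) = -5 + I (W(I) = I - 5 = -5 + I)
w(m, u) = 6 (w(m, u) = 8 - 2 = 6)
O(C) = 1/(2*C)
G(J) = -17/2 (G(J) = -(6 - 1*(-11))/2 = -(6 + 11)/2 = -1/2*17 = -17/2)
sqrt(1/(W(9) + G(-7)) + O(20)) = sqrt(1/((-5 + 9) - 17/2) + (1/2)/20) = sqrt(1/(4 - 17/2) + (1/2)*(1/20)) = sqrt(1/(-9/2) + 1/40) = sqrt(-2/9 + 1/40) = sqrt(-71/360) = I*sqrt(710)/60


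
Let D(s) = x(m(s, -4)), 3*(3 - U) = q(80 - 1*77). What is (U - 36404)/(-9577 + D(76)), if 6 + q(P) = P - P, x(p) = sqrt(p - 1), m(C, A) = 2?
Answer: 12133/3192 ≈ 3.8011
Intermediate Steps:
x(p) = sqrt(-1 + p)
q(P) = -6 (q(P) = -6 + (P - P) = -6 + 0 = -6)
U = 5 (U = 3 - 1/3*(-6) = 3 + 2 = 5)
D(s) = 1 (D(s) = sqrt(-1 + 2) = sqrt(1) = 1)
(U - 36404)/(-9577 + D(76)) = (5 - 36404)/(-9577 + 1) = -36399/(-9576) = -36399*(-1/9576) = 12133/3192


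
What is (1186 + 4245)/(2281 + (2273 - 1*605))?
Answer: 5431/3949 ≈ 1.3753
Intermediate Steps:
(1186 + 4245)/(2281 + (2273 - 1*605)) = 5431/(2281 + (2273 - 605)) = 5431/(2281 + 1668) = 5431/3949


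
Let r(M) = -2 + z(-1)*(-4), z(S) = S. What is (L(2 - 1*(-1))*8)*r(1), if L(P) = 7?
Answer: 112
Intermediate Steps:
r(M) = 2 (r(M) = -2 - 1*(-4) = -2 + 4 = 2)
(L(2 - 1*(-1))*8)*r(1) = (7*8)*2 = 56*2 = 112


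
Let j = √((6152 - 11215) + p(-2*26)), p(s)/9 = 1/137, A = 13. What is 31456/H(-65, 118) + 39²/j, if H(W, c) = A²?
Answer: 31456/169 - 1521*I*√95026214/693622 ≈ 186.13 - 21.376*I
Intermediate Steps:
p(s) = 9/137
H(W, c) = 169 (H(W, c) = 13² = 169)
j = I*√95026214/137 (j = √((6152 - 11215) + 9/137) = √(-5063 + 9/137) = √(-693622/137) = I*√95026214/137 ≈ 71.154*I)
31456/H(-65, 118) + 39²/j = 31456/169 + 39²/((I*√95026214/137)) = 31456*(1/169) + 1521*(-I*√95026214/693622) = 31456/169 - 1521*I*√95026214/693622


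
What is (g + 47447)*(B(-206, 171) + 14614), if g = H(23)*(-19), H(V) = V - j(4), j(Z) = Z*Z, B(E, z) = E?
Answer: 681700112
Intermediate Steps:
j(Z) = Z²
H(V) = -16 + V (H(V) = V - 1*4² = V - 1*16 = V - 16 = -16 + V)
g = -133 (g = (-16 + 23)*(-19) = 7*(-19) = -133)
(g + 47447)*(B(-206, 171) + 14614) = (-133 + 47447)*(-206 + 14614) = 47314*14408 = 681700112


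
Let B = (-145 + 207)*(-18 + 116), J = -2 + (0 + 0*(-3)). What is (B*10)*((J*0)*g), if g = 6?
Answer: 0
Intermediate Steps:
J = -2 (J = -2 + (0 + 0) = -2 + 0 = -2)
B = 6076 (B = 62*98 = 6076)
(B*10)*((J*0)*g) = (6076*10)*(-2*0*6) = 60760*(0*6) = 60760*0 = 0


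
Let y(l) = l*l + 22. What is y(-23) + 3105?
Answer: 3656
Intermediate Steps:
y(l) = 22 + l**2 (y(l) = l**2 + 22 = 22 + l**2)
y(-23) + 3105 = (22 + (-23)**2) + 3105 = (22 + 529) + 3105 = 551 + 3105 = 3656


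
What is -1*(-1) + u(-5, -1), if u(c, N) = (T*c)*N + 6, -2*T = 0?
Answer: 7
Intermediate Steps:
T = 0 (T = -½*0 = 0)
u(c, N) = 6 (u(c, N) = (0*c)*N + 6 = 0*N + 6 = 0 + 6 = 6)
-1*(-1) + u(-5, -1) = -1*(-1) + 6 = 1 + 6 = 7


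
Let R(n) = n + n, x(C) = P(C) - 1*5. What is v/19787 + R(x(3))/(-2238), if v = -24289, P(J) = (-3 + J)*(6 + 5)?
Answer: -27080456/22141653 ≈ -1.2231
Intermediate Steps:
P(J) = -33 + 11*J (P(J) = (-3 + J)*11 = -33 + 11*J)
x(C) = -38 + 11*C (x(C) = (-33 + 11*C) - 1*5 = (-33 + 11*C) - 5 = -38 + 11*C)
R(n) = 2*n
v/19787 + R(x(3))/(-2238) = -24289/19787 + (2*(-38 + 11*3))/(-2238) = -24289*1/19787 + (2*(-38 + 33))*(-1/2238) = -24289/19787 + (2*(-5))*(-1/2238) = -24289/19787 - 10*(-1/2238) = -24289/19787 + 5/1119 = -27080456/22141653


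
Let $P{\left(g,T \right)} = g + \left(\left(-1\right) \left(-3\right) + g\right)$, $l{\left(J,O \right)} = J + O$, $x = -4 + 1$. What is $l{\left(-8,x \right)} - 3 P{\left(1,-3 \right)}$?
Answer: $-26$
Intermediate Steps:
$x = -3$
$P{\left(g,T \right)} = 3 + 2 g$ ($P{\left(g,T \right)} = g + \left(3 + g\right) = 3 + 2 g$)
$l{\left(-8,x \right)} - 3 P{\left(1,-3 \right)} = \left(-8 - 3\right) - 3 \left(3 + 2 \cdot 1\right) = -11 - 3 \left(3 + 2\right) = -11 - 15 = -26$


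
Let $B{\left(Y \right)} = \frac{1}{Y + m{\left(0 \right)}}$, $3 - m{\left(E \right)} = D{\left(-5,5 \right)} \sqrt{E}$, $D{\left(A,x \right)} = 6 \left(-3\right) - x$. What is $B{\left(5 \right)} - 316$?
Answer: $- \frac{2527}{8} \approx -315.88$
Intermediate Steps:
$D{\left(A,x \right)} = -18 - x$
$m{\left(E \right)} = 3 + 23 \sqrt{E}$ ($m{\left(E \right)} = 3 - \left(-18 - 5\right) \sqrt{E} = 3 - - 23 \sqrt{E} = 3 + 23 \sqrt{E}$)
$B{\left(Y \right)} = \frac{1}{3 + Y}$ ($B{\left(Y \right)} = \frac{1}{Y + \left(3 + 23 \sqrt{0}\right)} = \frac{1}{Y + \left(3 + 23 \cdot 0\right)} = \frac{1}{Y + \left(3 + 0\right)} = \frac{1}{Y + 3} = \frac{1}{3 + Y}$)
$B{\left(5 \right)} - 316 = \frac{1}{3 + 5} - 316 = \frac{1}{8} - 316 = - \frac{2527}{8}$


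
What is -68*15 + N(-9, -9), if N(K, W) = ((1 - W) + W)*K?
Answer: -1029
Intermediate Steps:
N(K, W) = K (N(K, W) = 1*K = K)
-68*15 + N(-9, -9) = -68*15 - 9 = -1020 - 9 = -1029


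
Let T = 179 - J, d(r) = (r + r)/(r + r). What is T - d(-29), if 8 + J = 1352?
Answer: -1166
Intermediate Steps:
J = 1344 (J = -8 + 1352 = 1344)
d(r) = 1 (d(r) = (2*r)/((2*r)) = (2*r)*(1/(2*r)) = 1)
T = -1165 (T = 179 - 1*1344 = 179 - 1344 = -1165)
T - d(-29) = -1165 - 1*1 = -1165 - 1 = -1166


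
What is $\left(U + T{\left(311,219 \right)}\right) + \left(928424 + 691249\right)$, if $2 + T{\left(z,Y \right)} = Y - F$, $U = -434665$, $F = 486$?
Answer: $1184739$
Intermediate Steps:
$T{\left(z,Y \right)} = -488 + Y$ ($T{\left(z,Y \right)} = -2 + \left(Y - 486\right) = -2 + \left(-486 + Y\right) = -488 + Y$)
$\left(U + T{\left(311,219 \right)}\right) + \left(928424 + 691249\right) = \left(-434665 + \left(-488 + 219\right)\right) + \left(928424 + 691249\right) = \left(-434665 - 269\right) + 1619673 = -434934 + 1619673 = 1184739$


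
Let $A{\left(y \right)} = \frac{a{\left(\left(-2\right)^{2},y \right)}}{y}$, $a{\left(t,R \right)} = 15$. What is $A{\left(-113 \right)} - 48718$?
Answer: $- \frac{5505149}{113} \approx -48718.0$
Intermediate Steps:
$A{\left(y \right)} = \frac{15}{y}$
$A{\left(-113 \right)} - 48718 = \frac{15}{-113} - 48718 = 15 \left(- \frac{1}{113}\right) - 48718 = - \frac{15}{113} - 48718 = - \frac{5505149}{113}$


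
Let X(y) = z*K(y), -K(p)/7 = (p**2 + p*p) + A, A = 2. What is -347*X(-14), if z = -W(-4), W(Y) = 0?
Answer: 0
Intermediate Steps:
K(p) = -14 - 14*p**2 (K(p) = -7*((p**2 + p*p) + 2) = -7*((p**2 + p**2) + 2) = -7*(2*p**2 + 2) = -7*(2 + 2*p**2) = -14 - 14*p**2)
z = 0 (z = -1*0 = 0)
X(y) = 0 (X(y) = 0*(-14 - 14*y**2) = 0)
-347*X(-14) = -347*0 = 0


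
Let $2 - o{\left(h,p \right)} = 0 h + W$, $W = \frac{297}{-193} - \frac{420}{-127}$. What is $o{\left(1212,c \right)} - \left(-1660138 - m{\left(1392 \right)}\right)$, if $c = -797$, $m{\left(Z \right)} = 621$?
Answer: $\frac{40706869530}{24511} \approx 1.6608 \cdot 10^{6}$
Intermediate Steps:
$W = \frac{43341}{24511}$ ($W = 297 \left(- \frac{1}{193}\right) - - \frac{420}{127} = - \frac{297}{193} + \frac{420}{127} = \frac{43341}{24511} \approx 1.7682$)
$o{\left(h,p \right)} = \frac{5681}{24511}$ ($o{\left(h,p \right)} = 2 - \left(0 h + \frac{43341}{24511}\right) = 2 - \left(0 + \frac{43341}{24511}\right) = 2 - \frac{43341}{24511} = \frac{5681}{24511}$)
$o{\left(1212,c \right)} - \left(-1660138 - m{\left(1392 \right)}\right) = \frac{5681}{24511} - \left(-1660138 - 621\right) = \frac{5681}{24511} - -1660759 = \frac{5681}{24511} + 1660759 = \frac{40706869530}{24511}$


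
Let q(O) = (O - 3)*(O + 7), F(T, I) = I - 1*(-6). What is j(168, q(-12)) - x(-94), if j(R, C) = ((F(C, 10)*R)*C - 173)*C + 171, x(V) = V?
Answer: 15107290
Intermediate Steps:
F(T, I) = 6 + I (F(T, I) = I + 6 = 6 + I)
q(O) = (-3 + O)*(7 + O)
j(R, C) = 171 + C*(-173 + 16*C*R) (j(R, C) = (((6 + 10)*R)*C - 173)*C + 171 = ((16*R)*C - 173)*C + 171 = (16*C*R - 173)*C + 171 = (-173 + 16*C*R)*C + 171 = C*(-173 + 16*C*R) + 171 = 171 + C*(-173 + 16*C*R))
j(168, q(-12)) - x(-94) = (171 - 173*(-21 + (-12)² + 4*(-12)) + 16*168*(-21 + (-12)² + 4*(-12))²) - 1*(-94) = (171 - 173*(-21 + 144 - 48) + 16*168*(-21 + 144 - 48)²) + 94 = (171 - 173*75 + 16*168*75²) + 94 = (171 - 12975 + 16*168*5625) + 94 = (171 - 12975 + 15120000) + 94 = 15107196 + 94 = 15107290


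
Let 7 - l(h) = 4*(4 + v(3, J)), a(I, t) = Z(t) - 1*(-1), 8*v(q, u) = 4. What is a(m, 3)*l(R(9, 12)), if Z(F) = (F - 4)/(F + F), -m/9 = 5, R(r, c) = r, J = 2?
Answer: -55/6 ≈ -9.1667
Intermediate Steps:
m = -45 (m = -9*5 = -45)
Z(F) = (-4 + F)/(2*F) (Z(F) = (-4 + F)/((2*F)) = (-4 + F)*(1/(2*F)) = (-4 + F)/(2*F))
v(q, u) = ½ (v(q, u) = (⅛)*4 = ½)
a(I, t) = 1 + (-4 + t)/(2*t) (a(I, t) = (-4 + t)/(2*t) - 1*(-1) = (-4 + t)/(2*t) + 1 = 1 + (-4 + t)/(2*t))
l(h) = -11 (l(h) = 7 - 4*(4 + ½) = 7 - 4*9/2 = 7 - 1*18 = 7 - 18 = -11)
a(m, 3)*l(R(9, 12)) = (3/2 - 2/3)*(-11) = (3/2 - 2*⅓)*(-11) = (3/2 - ⅔)*(-11) = (⅚)*(-11) = -55/6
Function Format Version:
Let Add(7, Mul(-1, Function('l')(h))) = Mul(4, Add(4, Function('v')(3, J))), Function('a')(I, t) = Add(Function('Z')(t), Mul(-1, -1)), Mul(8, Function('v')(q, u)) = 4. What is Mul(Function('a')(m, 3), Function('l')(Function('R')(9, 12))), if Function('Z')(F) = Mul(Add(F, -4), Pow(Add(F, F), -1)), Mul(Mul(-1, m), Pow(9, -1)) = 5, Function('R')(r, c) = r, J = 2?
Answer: Rational(-55, 6) ≈ -9.1667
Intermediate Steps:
m = -45 (m = Mul(-9, 5) = -45)
Function('Z')(F) = Mul(Rational(1, 2), Pow(F, -1), Add(-4, F)) (Function('Z')(F) = Mul(Add(-4, F), Pow(Mul(2, F), -1)) = Mul(Add(-4, F), Mul(Rational(1, 2), Pow(F, -1))) = Mul(Rational(1, 2), Pow(F, -1), Add(-4, F)))
Function('v')(q, u) = Rational(1, 2) (Function('v')(q, u) = Mul(Rational(1, 8), 4) = Rational(1, 2))
Function('a')(I, t) = Add(1, Mul(Rational(1, 2), Pow(t, -1), Add(-4, t))) (Function('a')(I, t) = Add(Mul(Rational(1, 2), Pow(t, -1), Add(-4, t)), Mul(-1, -1)) = Add(Mul(Rational(1, 2), Pow(t, -1), Add(-4, t)), 1) = Add(1, Mul(Rational(1, 2), Pow(t, -1), Add(-4, t))))
Function('l')(h) = -11 (Function('l')(h) = Add(7, Mul(-1, Mul(4, Add(4, Rational(1, 2))))) = Add(7, Mul(-1, Mul(4, Rational(9, 2)))) = Add(7, Mul(-1, 18)) = Add(7, -18) = -11)
Mul(Function('a')(m, 3), Function('l')(Function('R')(9, 12))) = Mul(Add(Rational(3, 2), Mul(-2, Pow(3, -1))), -11) = Mul(Add(Rational(3, 2), Mul(-2, Rational(1, 3))), -11) = Mul(Add(Rational(3, 2), Rational(-2, 3)), -11) = Mul(Rational(5, 6), -11) = Rational(-55, 6)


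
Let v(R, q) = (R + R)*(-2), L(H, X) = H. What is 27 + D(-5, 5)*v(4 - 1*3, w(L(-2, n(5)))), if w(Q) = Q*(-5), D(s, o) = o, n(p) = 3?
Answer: 7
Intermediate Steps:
w(Q) = -5*Q
v(R, q) = -4*R (v(R, q) = (2*R)*(-2) = -4*R)
27 + D(-5, 5)*v(4 - 1*3, w(L(-2, n(5)))) = 27 + 5*(-4*(4 - 1*3)) = 27 + 5*(-4*(4 - 3)) = 27 + 5*(-4*1) = 27 + 5*(-4) = 27 - 20 = 7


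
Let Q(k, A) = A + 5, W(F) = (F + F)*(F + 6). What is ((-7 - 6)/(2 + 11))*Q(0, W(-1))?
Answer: 5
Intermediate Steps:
W(F) = 2*F*(6 + F) (W(F) = (2*F)*(6 + F) = 2*F*(6 + F))
Q(k, A) = 5 + A
((-7 - 6)/(2 + 11))*Q(0, W(-1)) = ((-7 - 6)/(2 + 11))*(5 + 2*(-1)*(6 - 1)) = (-13/13)*(5 + 2*(-1)*5) = (-13*1/13)*(5 - 10) = -1*(-5) = 5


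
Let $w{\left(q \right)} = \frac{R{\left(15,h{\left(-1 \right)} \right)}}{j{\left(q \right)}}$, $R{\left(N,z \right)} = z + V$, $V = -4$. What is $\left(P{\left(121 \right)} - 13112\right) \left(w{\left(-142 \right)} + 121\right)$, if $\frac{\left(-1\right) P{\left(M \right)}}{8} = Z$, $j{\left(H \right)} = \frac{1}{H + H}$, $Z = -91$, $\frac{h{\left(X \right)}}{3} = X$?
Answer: $-26117856$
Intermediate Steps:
$h{\left(X \right)} = 3 X$
$R{\left(N,z \right)} = -4 + z$ ($R{\left(N,z \right)} = z - 4 = -4 + z$)
$j{\left(H \right)} = \frac{1}{2 H}$
$P{\left(M \right)} = 728$ ($P{\left(M \right)} = \left(-8\right) \left(-91\right) = 728$)
$w{\left(q \right)} = - 14 q$ ($w{\left(q \right)} = \frac{-4 + 3 \left(-1\right)}{\frac{1}{2} \frac{1}{q}} = \left(-4 - 3\right) 2 q = - 7 \cdot 2 q = - 14 q$)
$\left(P{\left(121 \right)} - 13112\right) \left(w{\left(-142 \right)} + 121\right) = \left(728 - 13112\right) \left(\left(-14\right) \left(-142\right) + 121\right) = - 12384 \left(1988 + 121\right) = \left(-12384\right) 2109 = -26117856$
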